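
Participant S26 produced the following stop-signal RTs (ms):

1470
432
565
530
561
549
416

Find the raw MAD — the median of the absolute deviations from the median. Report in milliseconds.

19 ms

Sorted: 416, 432, 530, 549, 561, 565, 1470 → median = 549
|x − 549|: 921, 117, 16, 19, 12, 0, 133
Sorted deviations: 0, 12, 16, 19, 117, 133, 921 → MAD = 19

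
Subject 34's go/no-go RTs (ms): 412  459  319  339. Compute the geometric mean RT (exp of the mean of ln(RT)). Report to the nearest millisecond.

378 ms

ln(RT): 6.0210, 6.1291, 5.7652, 5.8260
Mean ln(RT) = 23.7413/4 = 5.93532
Geometric mean = exp(5.93532) = 378.16 ms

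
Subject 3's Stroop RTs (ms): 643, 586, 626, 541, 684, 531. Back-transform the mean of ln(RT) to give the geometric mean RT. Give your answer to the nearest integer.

599 ms

ln(RT): 6.4661, 6.3733, 6.4394, 6.2934, 6.5280, 6.2748
Mean ln(RT) = 38.3750/6 = 6.39583
Geometric mean = exp(6.39583) = 599.34 ms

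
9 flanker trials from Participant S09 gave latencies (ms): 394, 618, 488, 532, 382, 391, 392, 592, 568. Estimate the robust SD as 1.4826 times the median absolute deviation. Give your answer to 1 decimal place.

142.3 ms

Sorted: 382, 391, 392, 394, 488, 532, 568, 592, 618 → median = 488
|x − 488| sorted: 0, 44, 80, 94, 96, 97, 104, 106, 130 → MAD = 96
Robust SD ≈ 1.4826 × 96 = 142.330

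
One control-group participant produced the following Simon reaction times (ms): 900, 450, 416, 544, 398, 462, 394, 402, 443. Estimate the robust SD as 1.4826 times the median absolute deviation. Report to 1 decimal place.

Sorted: 394, 398, 402, 416, 443, 450, 462, 544, 900 → median = 443
|x − 443| sorted: 0, 7, 19, 27, 41, 45, 49, 101, 457 → MAD = 41
Robust SD ≈ 1.4826 × 41 = 60.787

60.8 ms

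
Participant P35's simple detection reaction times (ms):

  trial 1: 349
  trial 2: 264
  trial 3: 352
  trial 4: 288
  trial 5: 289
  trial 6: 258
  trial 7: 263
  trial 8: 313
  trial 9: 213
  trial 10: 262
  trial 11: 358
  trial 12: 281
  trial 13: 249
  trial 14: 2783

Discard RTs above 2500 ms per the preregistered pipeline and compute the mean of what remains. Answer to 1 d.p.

287.6 ms

Excluded: 2783
Retained (n=13): Σ = 3739
Mean = 3739/13 = 287.6154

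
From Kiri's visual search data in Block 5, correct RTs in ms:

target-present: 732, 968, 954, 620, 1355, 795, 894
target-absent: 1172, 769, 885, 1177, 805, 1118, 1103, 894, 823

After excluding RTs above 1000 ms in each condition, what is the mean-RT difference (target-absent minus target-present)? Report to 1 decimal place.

8.0 ms

target-present: exclude 1355
target-absent: exclude 1172, 1177, 1118, 1103
M(target-present) = 4963/6 = 827.167
M(target-absent) = 4176/5 = 835.200
Difference = 835.200 − 827.167 = 8.033 ms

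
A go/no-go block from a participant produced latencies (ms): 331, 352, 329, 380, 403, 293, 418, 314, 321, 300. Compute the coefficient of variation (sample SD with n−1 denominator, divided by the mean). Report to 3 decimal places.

0.125

n = 10, Σ = 3441, M = 344.1000
Σ(x−M)² = 16676.900; s = √(16676.900/9) = 43.0464
CV = 43.0464 / 344.1000 = 0.12510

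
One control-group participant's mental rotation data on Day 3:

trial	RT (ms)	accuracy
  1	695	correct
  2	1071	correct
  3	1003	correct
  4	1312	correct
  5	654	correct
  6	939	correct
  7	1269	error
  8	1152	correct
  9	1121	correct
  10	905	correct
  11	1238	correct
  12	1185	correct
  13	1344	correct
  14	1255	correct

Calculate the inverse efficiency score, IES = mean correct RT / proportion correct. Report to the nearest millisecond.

1149 ms

Correct trials (n=13): 695, 1071, 1003, 1312, 654, 939, 1152, 1121, 905, 1238, 1185, 1344, 1255
Mean correct RT = 13874/13 = 1067.2308 ms
Proportion correct = 13/14
IES = 1067.2308 / (13/14) = 1149.325 ms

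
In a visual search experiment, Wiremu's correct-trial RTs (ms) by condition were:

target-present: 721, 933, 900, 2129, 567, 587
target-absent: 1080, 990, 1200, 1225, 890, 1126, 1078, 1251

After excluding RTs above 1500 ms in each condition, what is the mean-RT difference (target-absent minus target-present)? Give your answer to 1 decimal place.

363.4 ms

target-present: exclude 2129
M(target-present) = 3708/5 = 741.600
M(target-absent) = 8840/8 = 1105.000
Difference = 1105.000 − 741.600 = 363.400 ms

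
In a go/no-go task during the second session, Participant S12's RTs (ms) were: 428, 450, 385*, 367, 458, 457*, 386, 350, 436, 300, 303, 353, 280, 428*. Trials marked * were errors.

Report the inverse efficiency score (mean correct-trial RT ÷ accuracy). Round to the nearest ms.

Correct trials (n=11): 428, 450, 367, 458, 386, 350, 436, 300, 303, 353, 280
Mean correct RT = 4111/11 = 373.7273 ms
Proportion correct = 11/14
IES = 373.7273 / (11/14) = 475.653 ms

476 ms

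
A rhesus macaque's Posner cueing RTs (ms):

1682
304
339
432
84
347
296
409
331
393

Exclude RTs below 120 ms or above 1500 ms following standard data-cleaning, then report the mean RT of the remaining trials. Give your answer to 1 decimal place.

Excluded: 84, 1682
Retained (n=8): Σ = 2851
Mean = 2851/8 = 356.3750

356.4 ms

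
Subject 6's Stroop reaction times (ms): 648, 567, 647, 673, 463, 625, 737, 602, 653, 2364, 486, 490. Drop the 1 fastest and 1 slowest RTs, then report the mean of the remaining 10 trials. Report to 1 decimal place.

Sorted: 463, 486, 490, 567, 602, 625, 647, 648, 653, 673, 737, 2364
Drop lowest 1 (463) and highest 1 (2364)
Remaining (n=10): Σ = 6128, mean = 6128/10 = 612.800

612.8 ms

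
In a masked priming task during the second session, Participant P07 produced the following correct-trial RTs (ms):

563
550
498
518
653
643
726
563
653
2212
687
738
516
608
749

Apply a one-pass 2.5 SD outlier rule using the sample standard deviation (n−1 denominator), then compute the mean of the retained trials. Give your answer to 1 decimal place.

n = 15, ΣRT = 10877, M = 725.133
Σ(x−M)² = 2465311.73; s = √(2465311.73/14) = 419.635
Cutoffs: 725.133 ± 2.5·419.635 → [-324.0, 1774.2]
Outside: 2212 → excluded.
Retained (n=14): Σ = 8665, mean = 8665/14 = 618.929

618.9 ms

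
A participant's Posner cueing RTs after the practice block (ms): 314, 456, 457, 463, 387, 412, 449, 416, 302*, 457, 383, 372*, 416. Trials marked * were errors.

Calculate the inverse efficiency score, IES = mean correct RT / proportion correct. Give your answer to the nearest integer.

Correct trials (n=11): 314, 456, 457, 463, 387, 412, 449, 416, 457, 383, 416
Mean correct RT = 4610/11 = 419.0909 ms
Proportion correct = 11/13
IES = 419.0909 / (11/13) = 495.289 ms

495 ms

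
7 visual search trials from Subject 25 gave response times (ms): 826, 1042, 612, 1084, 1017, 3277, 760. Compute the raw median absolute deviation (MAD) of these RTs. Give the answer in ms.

191 ms

Sorted: 612, 760, 826, 1017, 1042, 1084, 3277 → median = 1017
|x − 1017|: 191, 25, 405, 67, 0, 2260, 257
Sorted deviations: 0, 25, 67, 191, 257, 405, 2260 → MAD = 191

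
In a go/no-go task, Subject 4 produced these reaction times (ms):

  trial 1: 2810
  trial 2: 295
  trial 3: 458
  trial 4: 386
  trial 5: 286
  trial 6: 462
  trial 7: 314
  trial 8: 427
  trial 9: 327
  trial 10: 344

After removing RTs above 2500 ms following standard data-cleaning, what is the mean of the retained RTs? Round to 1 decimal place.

366.6 ms

Excluded: 2810
Retained (n=9): Σ = 3299
Mean = 3299/9 = 366.5556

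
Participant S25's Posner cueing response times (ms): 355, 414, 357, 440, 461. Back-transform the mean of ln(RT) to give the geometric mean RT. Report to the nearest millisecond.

403 ms

ln(RT): 5.8721, 6.0259, 5.8777, 6.0868, 6.1334
Mean ln(RT) = 29.9959/5 = 5.99918
Geometric mean = exp(5.99918) = 403.10 ms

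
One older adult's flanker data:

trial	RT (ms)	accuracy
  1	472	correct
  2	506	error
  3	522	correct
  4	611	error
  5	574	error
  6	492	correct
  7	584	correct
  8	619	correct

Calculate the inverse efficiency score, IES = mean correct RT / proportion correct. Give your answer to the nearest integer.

Correct trials (n=5): 472, 522, 492, 584, 619
Mean correct RT = 2689/5 = 537.8000 ms
Proportion correct = 5/8
IES = 537.8000 / (5/8) = 860.480 ms

860 ms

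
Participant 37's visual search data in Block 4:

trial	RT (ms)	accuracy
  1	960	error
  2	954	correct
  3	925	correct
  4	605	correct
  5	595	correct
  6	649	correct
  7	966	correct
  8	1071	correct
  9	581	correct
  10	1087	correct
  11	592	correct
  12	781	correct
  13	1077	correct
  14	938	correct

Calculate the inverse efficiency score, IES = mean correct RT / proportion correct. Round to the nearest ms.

896 ms

Correct trials (n=13): 954, 925, 605, 595, 649, 966, 1071, 581, 1087, 592, 781, 1077, 938
Mean correct RT = 10821/13 = 832.3846 ms
Proportion correct = 13/14
IES = 832.3846 / (13/14) = 896.414 ms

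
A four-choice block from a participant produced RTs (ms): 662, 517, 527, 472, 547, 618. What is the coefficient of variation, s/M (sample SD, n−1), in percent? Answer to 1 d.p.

n = 6, Σ = 3343, M = 557.1667
Σ(x−M)² = 24570.833; s = √(24570.833/5) = 70.1011
CV = 70.1011 / 557.1667 = 0.12582 = 12.582%

12.6%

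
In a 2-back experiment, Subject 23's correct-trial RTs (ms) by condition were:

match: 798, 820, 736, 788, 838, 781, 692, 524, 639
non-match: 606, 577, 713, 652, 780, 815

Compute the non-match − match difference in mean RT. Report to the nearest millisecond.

M(match) = 6616/9 = 735.111
M(non-match) = 4143/6 = 690.500
Difference = 690.500 − 735.111 = -44.611 ms

-45 ms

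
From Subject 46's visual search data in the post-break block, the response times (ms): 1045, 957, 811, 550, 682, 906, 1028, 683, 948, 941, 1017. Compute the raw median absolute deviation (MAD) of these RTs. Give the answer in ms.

87 ms

Sorted: 550, 682, 683, 811, 906, 941, 948, 957, 1017, 1028, 1045 → median = 941
|x − 941|: 104, 16, 130, 391, 259, 35, 87, 258, 7, 0, 76
Sorted deviations: 0, 7, 16, 35, 76, 87, 104, 130, 258, 259, 391 → MAD = 87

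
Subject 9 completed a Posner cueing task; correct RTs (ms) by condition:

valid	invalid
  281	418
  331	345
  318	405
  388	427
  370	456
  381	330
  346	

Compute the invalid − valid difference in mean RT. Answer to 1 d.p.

51.8 ms

M(valid) = 2415/7 = 345.000
M(invalid) = 2381/6 = 396.833
Difference = 396.833 − 345.000 = 51.833 ms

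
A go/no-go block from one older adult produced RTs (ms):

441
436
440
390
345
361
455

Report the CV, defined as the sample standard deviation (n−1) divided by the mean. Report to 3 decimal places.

n = 7, Σ = 2868, M = 409.7143
Σ(x−M)² = 11587.429; s = √(11587.429/6) = 43.9459
CV = 43.9459 / 409.7143 = 0.10726

0.107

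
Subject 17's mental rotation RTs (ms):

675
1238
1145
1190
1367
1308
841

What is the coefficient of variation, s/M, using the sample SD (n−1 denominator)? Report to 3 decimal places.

0.230

n = 7, Σ = 7764, M = 1109.1429
Σ(x−M)² = 390842.857; s = √(390842.857/6) = 255.2263
CV = 255.2263 / 1109.1429 = 0.23011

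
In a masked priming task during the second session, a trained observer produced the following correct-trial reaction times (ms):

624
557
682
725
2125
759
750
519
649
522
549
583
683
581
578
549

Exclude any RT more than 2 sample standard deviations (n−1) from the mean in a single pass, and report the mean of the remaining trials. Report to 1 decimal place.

620.7 ms

n = 16, ΣRT = 11435, M = 714.688
Σ(x−M)² = 2215999.44; s = √(2215999.44/15) = 384.361
Cutoffs: 714.688 ± 2·384.361 → [-54.0, 1483.4]
Outside: 2125 → excluded.
Retained (n=15): Σ = 9310, mean = 9310/15 = 620.667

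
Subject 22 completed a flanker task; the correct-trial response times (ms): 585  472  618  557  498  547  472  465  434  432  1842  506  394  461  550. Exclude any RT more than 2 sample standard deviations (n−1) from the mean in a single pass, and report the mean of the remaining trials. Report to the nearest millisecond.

499 ms

n = 15, ΣRT = 8833, M = 588.867
Σ(x−M)² = 1736181.73; s = √(1736181.73/14) = 352.155
Cutoffs: 588.867 ± 2·352.155 → [-115.4, 1293.2]
Outside: 1842 → excluded.
Retained (n=14): Σ = 6991, mean = 6991/14 = 499.357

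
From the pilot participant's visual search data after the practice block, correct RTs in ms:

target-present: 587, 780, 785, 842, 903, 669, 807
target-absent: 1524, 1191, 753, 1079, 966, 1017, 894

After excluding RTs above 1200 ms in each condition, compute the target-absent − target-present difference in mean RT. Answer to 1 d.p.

target-absent: exclude 1524
M(target-present) = 5373/7 = 767.571
M(target-absent) = 5900/6 = 983.333
Difference = 983.333 − 767.571 = 215.762 ms

215.8 ms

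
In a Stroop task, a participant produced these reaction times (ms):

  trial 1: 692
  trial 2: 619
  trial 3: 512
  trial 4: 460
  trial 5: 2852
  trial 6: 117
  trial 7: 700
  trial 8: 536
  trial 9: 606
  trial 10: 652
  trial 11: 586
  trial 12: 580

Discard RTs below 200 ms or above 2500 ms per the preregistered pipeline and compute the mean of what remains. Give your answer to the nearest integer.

Excluded: 117, 2852
Retained (n=10): Σ = 5943
Mean = 5943/10 = 594.3000

594 ms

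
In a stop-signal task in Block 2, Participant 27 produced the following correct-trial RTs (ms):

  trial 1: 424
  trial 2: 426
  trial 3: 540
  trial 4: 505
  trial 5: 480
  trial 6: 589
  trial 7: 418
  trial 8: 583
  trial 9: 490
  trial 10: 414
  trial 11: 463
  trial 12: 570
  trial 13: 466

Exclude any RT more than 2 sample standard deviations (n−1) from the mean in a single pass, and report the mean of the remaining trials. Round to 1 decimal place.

n = 13, ΣRT = 6368, M = 489.846
Σ(x−M)² = 48391.69; s = √(48391.69/12) = 63.503
Cutoffs: 489.846 ± 2·63.503 → [362.8, 616.9]
No RTs fall outside the cutoffs; all 13 retained. Mean = 6368/13 = 489.846

489.8 ms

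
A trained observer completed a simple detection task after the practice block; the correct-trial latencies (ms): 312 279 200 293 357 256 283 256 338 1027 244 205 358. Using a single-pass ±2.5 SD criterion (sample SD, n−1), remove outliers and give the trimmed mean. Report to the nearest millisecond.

282 ms

n = 13, ΣRT = 4408, M = 339.077
Σ(x−M)² = 543690.92; s = √(543690.92/12) = 212.856
Cutoffs: 339.077 ± 2.5·212.856 → [-193.1, 871.2]
Outside: 1027 → excluded.
Retained (n=12): Σ = 3381, mean = 3381/12 = 281.750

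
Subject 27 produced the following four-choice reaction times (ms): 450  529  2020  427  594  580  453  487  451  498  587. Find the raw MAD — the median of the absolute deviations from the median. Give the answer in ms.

Sorted: 427, 450, 451, 453, 487, 498, 529, 580, 587, 594, 2020 → median = 498
|x − 498|: 48, 31, 1522, 71, 96, 82, 45, 11, 47, 0, 89
Sorted deviations: 0, 11, 31, 45, 47, 48, 71, 82, 89, 96, 1522 → MAD = 48

48 ms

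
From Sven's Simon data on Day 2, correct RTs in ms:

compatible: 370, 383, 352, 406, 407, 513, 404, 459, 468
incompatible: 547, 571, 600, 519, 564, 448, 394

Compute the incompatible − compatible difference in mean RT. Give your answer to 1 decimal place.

M(compatible) = 3762/9 = 418.000
M(incompatible) = 3643/7 = 520.429
Difference = 520.429 − 418.000 = 102.429 ms

102.4 ms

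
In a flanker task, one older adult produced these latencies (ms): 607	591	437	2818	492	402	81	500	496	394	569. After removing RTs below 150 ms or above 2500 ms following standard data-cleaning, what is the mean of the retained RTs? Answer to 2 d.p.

Excluded: 81, 2818
Retained (n=9): Σ = 4488
Mean = 4488/9 = 498.6667

498.67 ms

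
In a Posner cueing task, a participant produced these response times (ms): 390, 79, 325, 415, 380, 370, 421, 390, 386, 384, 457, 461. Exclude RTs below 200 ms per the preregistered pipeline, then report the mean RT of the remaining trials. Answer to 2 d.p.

Excluded: 79
Retained (n=11): Σ = 4379
Mean = 4379/11 = 398.0909

398.09 ms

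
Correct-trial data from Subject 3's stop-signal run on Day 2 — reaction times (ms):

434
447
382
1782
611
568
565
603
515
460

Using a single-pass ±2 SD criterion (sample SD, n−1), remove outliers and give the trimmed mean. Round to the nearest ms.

n = 10, ΣRT = 6367, M = 636.700
Σ(x−M)² = 1511348.10; s = √(1511348.10/9) = 409.790
Cutoffs: 636.700 ± 2·409.790 → [-182.9, 1456.3]
Outside: 1782 → excluded.
Retained (n=9): Σ = 4585, mean = 4585/9 = 509.444

509 ms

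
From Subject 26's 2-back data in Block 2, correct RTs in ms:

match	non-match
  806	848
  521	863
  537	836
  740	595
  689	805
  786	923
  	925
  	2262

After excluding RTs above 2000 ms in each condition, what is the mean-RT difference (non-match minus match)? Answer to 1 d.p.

148.0 ms

non-match: exclude 2262
M(match) = 4079/6 = 679.833
M(non-match) = 5795/7 = 827.857
Difference = 827.857 − 679.833 = 148.024 ms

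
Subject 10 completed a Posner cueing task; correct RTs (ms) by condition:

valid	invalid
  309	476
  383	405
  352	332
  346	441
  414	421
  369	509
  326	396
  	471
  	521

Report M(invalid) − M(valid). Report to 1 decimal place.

M(valid) = 2499/7 = 357.000
M(invalid) = 3972/9 = 441.333
Difference = 441.333 − 357.000 = 84.333 ms

84.3 ms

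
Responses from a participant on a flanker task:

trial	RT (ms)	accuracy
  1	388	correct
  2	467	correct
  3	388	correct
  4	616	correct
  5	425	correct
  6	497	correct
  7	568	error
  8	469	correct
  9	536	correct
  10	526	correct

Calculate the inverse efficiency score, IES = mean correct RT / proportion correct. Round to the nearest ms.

Correct trials (n=9): 388, 467, 388, 616, 425, 497, 469, 536, 526
Mean correct RT = 4312/9 = 479.1111 ms
Proportion correct = 9/10
IES = 479.1111 / (9/10) = 532.346 ms

532 ms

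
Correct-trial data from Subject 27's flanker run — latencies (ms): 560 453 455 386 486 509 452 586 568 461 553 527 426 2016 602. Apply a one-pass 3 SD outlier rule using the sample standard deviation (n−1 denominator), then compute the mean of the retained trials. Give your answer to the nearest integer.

n = 15, ΣRT = 9040, M = 602.667
Σ(x−M)² = 2196519.33; s = √(2196519.33/14) = 396.099
Cutoffs: 602.667 ± 3·396.099 → [-585.6, 1791.0]
Outside: 2016 → excluded.
Retained (n=14): Σ = 7024, mean = 7024/14 = 501.714

502 ms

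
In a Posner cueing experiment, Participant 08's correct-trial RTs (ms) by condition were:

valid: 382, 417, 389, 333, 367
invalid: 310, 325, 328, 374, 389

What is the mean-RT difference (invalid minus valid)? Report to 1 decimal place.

M(valid) = 1888/5 = 377.600
M(invalid) = 1726/5 = 345.200
Difference = 345.200 − 377.600 = -32.400 ms

-32.4 ms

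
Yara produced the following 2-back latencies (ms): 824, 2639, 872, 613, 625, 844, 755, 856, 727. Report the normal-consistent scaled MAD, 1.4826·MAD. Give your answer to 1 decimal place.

102.3 ms

Sorted: 613, 625, 727, 755, 824, 844, 856, 872, 2639 → median = 824
|x − 824| sorted: 0, 20, 32, 48, 69, 97, 199, 211, 1815 → MAD = 69
Robust SD ≈ 1.4826 × 69 = 102.299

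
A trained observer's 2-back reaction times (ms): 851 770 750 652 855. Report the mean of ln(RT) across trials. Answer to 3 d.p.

6.649

ln(RT): 6.7464, 6.6464, 6.6201, 6.4800, 6.7511
Σ ln(RT) = 33.2440
Mean = 33.2440/5 = 6.64880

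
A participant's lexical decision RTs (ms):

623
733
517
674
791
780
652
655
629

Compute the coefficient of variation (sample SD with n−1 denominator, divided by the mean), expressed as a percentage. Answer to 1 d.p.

n = 9, Σ = 6054, M = 672.6667
Σ(x−M)² = 58510.000; s = √(58510.000/8) = 85.5205
CV = 85.5205 / 672.6667 = 0.12714 = 12.714%

12.7%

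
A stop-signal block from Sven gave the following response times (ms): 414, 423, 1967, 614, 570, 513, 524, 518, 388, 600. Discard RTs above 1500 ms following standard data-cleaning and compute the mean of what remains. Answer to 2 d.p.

Excluded: 1967
Retained (n=9): Σ = 4564
Mean = 4564/9 = 507.1111

507.11 ms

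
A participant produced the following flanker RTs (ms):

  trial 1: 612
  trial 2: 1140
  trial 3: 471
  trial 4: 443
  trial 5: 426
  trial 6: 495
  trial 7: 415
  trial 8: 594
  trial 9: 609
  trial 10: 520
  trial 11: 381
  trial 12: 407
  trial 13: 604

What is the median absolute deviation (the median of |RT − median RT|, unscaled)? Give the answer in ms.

88 ms

Sorted: 381, 407, 415, 426, 443, 471, 495, 520, 594, 604, 609, 612, 1140 → median = 495
|x − 495|: 117, 645, 24, 52, 69, 0, 80, 99, 114, 25, 114, 88, 109
Sorted deviations: 0, 24, 25, 52, 69, 80, 88, 99, 109, 114, 114, 117, 645 → MAD = 88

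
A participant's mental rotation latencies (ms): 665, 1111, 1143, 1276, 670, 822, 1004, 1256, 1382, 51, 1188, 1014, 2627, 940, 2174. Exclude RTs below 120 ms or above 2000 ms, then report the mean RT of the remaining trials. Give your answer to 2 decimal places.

Excluded: 51, 2174, 2627
Retained (n=12): Σ = 12471
Mean = 12471/12 = 1039.2500

1039.25 ms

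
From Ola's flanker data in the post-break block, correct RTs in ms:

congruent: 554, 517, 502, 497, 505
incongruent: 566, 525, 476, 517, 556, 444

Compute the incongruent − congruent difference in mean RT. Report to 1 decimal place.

-1.0 ms

M(congruent) = 2575/5 = 515.000
M(incongruent) = 3084/6 = 514.000
Difference = 514.000 − 515.000 = -1.000 ms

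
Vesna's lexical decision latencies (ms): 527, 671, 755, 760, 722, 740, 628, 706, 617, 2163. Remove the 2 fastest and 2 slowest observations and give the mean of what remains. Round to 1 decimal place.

703.7 ms

Sorted: 527, 617, 628, 671, 706, 722, 740, 755, 760, 2163
Drop lowest 2 (527, 617) and highest 2 (760, 2163)
Remaining (n=6): Σ = 4222, mean = 4222/6 = 703.667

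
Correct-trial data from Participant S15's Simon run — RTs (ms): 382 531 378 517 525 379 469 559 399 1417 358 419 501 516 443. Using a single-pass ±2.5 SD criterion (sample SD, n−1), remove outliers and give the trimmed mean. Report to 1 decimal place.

455.4 ms

n = 15, ΣRT = 7793, M = 519.533
Σ(x−M)² = 925363.73; s = √(925363.73/14) = 257.094
Cutoffs: 519.533 ± 2.5·257.094 → [-123.2, 1162.3]
Outside: 1417 → excluded.
Retained (n=14): Σ = 6376, mean = 6376/14 = 455.429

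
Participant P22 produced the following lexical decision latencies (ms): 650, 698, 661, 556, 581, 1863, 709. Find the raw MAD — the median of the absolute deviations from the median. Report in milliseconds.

Sorted: 556, 581, 650, 661, 698, 709, 1863 → median = 661
|x − 661|: 11, 37, 0, 105, 80, 1202, 48
Sorted deviations: 0, 11, 37, 48, 80, 105, 1202 → MAD = 48

48 ms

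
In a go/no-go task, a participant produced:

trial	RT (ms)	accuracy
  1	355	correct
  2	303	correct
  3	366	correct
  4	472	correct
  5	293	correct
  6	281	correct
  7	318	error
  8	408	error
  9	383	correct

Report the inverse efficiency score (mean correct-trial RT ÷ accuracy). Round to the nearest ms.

Correct trials (n=7): 355, 303, 366, 472, 293, 281, 383
Mean correct RT = 2453/7 = 350.4286 ms
Proportion correct = 7/9
IES = 350.4286 / (7/9) = 450.551 ms

451 ms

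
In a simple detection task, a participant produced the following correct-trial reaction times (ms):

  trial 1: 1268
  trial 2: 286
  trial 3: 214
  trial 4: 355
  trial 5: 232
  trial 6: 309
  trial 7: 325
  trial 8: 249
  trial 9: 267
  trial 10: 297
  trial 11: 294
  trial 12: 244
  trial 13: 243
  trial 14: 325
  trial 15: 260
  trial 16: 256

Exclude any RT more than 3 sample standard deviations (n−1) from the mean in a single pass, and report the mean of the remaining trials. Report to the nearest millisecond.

n = 16, ΣRT = 5424, M = 339.000
Σ(x−M)² = 942916.00; s = √(942916.00/15) = 250.721
Cutoffs: 339.000 ± 3·250.721 → [-413.2, 1091.2]
Outside: 1268 → excluded.
Retained (n=15): Σ = 4156, mean = 4156/15 = 277.067

277 ms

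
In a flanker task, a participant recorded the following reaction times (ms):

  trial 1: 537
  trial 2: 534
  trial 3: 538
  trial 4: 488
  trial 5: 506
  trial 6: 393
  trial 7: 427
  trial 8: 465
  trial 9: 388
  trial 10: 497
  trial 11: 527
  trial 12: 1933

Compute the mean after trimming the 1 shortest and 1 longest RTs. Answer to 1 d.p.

Sorted: 388, 393, 427, 465, 488, 497, 506, 527, 534, 537, 538, 1933
Drop lowest 1 (388) and highest 1 (1933)
Remaining (n=10): Σ = 4912, mean = 4912/10 = 491.200

491.2 ms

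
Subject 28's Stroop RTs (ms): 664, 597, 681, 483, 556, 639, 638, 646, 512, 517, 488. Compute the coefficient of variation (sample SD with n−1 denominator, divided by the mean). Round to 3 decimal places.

0.128

n = 11, Σ = 6421, M = 583.7273
Σ(x−M)² = 55636.182; s = √(55636.182/10) = 74.5897
CV = 74.5897 / 583.7273 = 0.12778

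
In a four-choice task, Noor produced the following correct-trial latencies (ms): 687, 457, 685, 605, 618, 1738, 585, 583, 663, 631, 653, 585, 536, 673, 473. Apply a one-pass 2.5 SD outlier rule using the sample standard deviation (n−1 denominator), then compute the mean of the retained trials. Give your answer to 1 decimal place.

n = 15, ΣRT = 10172, M = 678.133
Σ(x−M)² = 1273095.73; s = √(1273095.73/14) = 301.555
Cutoffs: 678.133 ± 2.5·301.555 → [-75.8, 1432.0]
Outside: 1738 → excluded.
Retained (n=14): Σ = 8434, mean = 8434/14 = 602.429

602.4 ms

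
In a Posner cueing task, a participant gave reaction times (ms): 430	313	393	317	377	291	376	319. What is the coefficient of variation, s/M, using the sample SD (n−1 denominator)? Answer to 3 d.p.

0.138

n = 8, Σ = 2816, M = 352.0000
Σ(x−M)² = 16522.000; s = √(16522.000/7) = 48.5828
CV = 48.5828 / 352.0000 = 0.13802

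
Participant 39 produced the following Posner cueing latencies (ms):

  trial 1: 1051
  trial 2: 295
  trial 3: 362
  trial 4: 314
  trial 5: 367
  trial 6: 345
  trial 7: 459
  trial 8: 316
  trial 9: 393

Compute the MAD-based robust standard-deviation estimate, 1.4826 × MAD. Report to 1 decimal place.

68.2 ms

Sorted: 295, 314, 316, 345, 362, 367, 393, 459, 1051 → median = 362
|x − 362| sorted: 0, 5, 17, 31, 46, 48, 67, 97, 689 → MAD = 46
Robust SD ≈ 1.4826 × 46 = 68.200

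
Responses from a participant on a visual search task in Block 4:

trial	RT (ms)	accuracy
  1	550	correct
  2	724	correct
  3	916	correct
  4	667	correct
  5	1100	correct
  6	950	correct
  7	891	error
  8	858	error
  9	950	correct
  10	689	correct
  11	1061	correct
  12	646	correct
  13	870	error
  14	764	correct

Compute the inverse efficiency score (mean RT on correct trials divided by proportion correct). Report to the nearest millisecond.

1043 ms

Correct trials (n=11): 550, 724, 916, 667, 1100, 950, 950, 689, 1061, 646, 764
Mean correct RT = 9017/11 = 819.7273 ms
Proportion correct = 11/14
IES = 819.7273 / (11/14) = 1043.289 ms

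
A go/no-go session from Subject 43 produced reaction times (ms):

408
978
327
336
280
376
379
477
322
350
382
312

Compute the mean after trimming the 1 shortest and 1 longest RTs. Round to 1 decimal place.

366.9 ms

Sorted: 280, 312, 322, 327, 336, 350, 376, 379, 382, 408, 477, 978
Drop lowest 1 (280) and highest 1 (978)
Remaining (n=10): Σ = 3669, mean = 3669/10 = 366.900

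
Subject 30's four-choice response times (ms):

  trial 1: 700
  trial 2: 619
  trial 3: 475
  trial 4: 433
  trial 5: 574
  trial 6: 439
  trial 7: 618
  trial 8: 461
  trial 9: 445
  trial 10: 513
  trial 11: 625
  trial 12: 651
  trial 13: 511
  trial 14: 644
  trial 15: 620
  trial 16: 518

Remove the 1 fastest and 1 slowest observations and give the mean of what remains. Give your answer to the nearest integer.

Sorted: 433, 439, 445, 461, 475, 511, 513, 518, 574, 618, 619, 620, 625, 644, 651, 700
Drop lowest 1 (433) and highest 1 (700)
Remaining (n=14): Σ = 7713, mean = 7713/14 = 550.929

551 ms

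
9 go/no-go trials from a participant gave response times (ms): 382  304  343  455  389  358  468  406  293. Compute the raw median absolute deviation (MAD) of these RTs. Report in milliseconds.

39 ms

Sorted: 293, 304, 343, 358, 382, 389, 406, 455, 468 → median = 382
|x − 382|: 0, 78, 39, 73, 7, 24, 86, 24, 89
Sorted deviations: 0, 7, 24, 24, 39, 73, 78, 86, 89 → MAD = 39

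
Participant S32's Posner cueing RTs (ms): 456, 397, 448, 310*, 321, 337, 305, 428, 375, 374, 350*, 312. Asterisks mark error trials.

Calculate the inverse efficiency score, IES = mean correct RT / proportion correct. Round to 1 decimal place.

450.4 ms

Correct trials (n=10): 456, 397, 448, 321, 337, 305, 428, 375, 374, 312
Mean correct RT = 3753/10 = 375.3000 ms
Proportion correct = 10/12
IES = 375.3000 / (10/12) = 450.360 ms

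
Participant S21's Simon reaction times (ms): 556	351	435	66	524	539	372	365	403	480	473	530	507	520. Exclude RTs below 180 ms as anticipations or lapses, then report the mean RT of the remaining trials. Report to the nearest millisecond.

Excluded: 66
Retained (n=13): Σ = 6055
Mean = 6055/13 = 465.7692

466 ms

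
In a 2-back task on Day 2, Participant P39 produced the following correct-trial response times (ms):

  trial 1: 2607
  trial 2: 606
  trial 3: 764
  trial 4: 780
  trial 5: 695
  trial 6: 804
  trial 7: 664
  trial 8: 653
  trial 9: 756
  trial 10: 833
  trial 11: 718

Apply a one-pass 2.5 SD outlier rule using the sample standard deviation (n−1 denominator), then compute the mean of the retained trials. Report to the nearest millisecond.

n = 11, ΣRT = 9880, M = 898.182
Σ(x−M)² = 3259439.64; s = √(3259439.64/10) = 570.915
Cutoffs: 898.182 ± 2.5·570.915 → [-529.1, 2325.5]
Outside: 2607 → excluded.
Retained (n=10): Σ = 7273, mean = 7273/10 = 727.300

727 ms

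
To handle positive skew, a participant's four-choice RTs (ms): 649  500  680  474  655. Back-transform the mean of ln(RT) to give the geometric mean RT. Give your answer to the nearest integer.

ln(RT): 6.4754, 6.2146, 6.5221, 6.1612, 6.4846
Mean ln(RT) = 31.8580/5 = 6.37160
Geometric mean = exp(6.37160) = 584.99 ms

585 ms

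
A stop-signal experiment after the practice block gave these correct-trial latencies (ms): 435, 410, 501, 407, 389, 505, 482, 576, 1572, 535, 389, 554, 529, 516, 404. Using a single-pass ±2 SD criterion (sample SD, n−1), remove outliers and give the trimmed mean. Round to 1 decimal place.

n = 15, ΣRT = 8204, M = 546.933
Σ(x−M)² = 1182338.93; s = √(1182338.93/14) = 290.608
Cutoffs: 546.933 ± 2·290.608 → [-34.3, 1128.1]
Outside: 1572 → excluded.
Retained (n=14): Σ = 6632, mean = 6632/14 = 473.714

473.7 ms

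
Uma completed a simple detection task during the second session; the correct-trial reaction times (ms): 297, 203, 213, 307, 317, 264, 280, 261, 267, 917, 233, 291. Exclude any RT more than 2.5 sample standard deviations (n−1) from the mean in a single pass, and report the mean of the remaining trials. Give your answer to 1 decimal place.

266.6 ms

n = 12, ΣRT = 3850, M = 320.833
Σ(x−M)² = 401681.67; s = √(401681.67/11) = 191.093
Cutoffs: 320.833 ± 2.5·191.093 → [-156.9, 798.6]
Outside: 917 → excluded.
Retained (n=11): Σ = 2933, mean = 2933/11 = 266.636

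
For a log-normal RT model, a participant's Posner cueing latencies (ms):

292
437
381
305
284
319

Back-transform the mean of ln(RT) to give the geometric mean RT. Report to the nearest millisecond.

332 ms

ln(RT): 5.6768, 6.0799, 5.9428, 5.7203, 5.6490, 5.7652
Mean ln(RT) = 34.8340/6 = 5.80566
Geometric mean = exp(5.80566) = 332.17 ms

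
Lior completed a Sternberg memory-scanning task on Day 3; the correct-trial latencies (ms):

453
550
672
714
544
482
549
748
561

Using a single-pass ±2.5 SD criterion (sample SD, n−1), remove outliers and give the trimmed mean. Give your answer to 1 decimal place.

n = 9, ΣRT = 5273, M = 585.889
Σ(x−M)² = 83582.89; s = √(83582.89/8) = 102.215
Cutoffs: 585.889 ± 2.5·102.215 → [330.4, 841.4]
No RTs fall outside the cutoffs; all 9 retained. Mean = 5273/9 = 585.889

585.9 ms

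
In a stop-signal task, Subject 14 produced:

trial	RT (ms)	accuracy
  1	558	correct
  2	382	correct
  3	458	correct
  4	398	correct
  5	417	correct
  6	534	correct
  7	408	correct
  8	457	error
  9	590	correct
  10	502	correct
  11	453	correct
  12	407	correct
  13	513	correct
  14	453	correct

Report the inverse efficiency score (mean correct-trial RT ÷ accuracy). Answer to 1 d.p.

503.1 ms

Correct trials (n=13): 558, 382, 458, 398, 417, 534, 408, 590, 502, 453, 407, 513, 453
Mean correct RT = 6073/13 = 467.1538 ms
Proportion correct = 13/14
IES = 467.1538 / (13/14) = 503.089 ms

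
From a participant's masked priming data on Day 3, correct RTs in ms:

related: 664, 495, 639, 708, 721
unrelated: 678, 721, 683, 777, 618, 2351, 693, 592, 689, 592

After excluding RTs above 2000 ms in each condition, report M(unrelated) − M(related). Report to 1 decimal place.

unrelated: exclude 2351
M(related) = 3227/5 = 645.400
M(unrelated) = 6043/9 = 671.444
Difference = 671.444 − 645.400 = 26.044 ms

26.0 ms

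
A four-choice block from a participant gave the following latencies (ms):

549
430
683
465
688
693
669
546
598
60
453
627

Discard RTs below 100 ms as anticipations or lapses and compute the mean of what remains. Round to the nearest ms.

582 ms

Excluded: 60
Retained (n=11): Σ = 6401
Mean = 6401/11 = 581.9091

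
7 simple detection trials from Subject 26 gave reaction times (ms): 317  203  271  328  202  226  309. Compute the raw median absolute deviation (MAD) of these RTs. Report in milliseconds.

46 ms

Sorted: 202, 203, 226, 271, 309, 317, 328 → median = 271
|x − 271|: 46, 68, 0, 57, 69, 45, 38
Sorted deviations: 0, 38, 45, 46, 57, 68, 69 → MAD = 46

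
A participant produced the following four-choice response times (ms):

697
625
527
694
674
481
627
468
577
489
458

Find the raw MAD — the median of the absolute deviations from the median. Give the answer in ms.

Sorted: 458, 468, 481, 489, 527, 577, 625, 627, 674, 694, 697 → median = 577
|x − 577|: 120, 48, 50, 117, 97, 96, 50, 109, 0, 88, 119
Sorted deviations: 0, 48, 50, 50, 88, 96, 97, 109, 117, 119, 120 → MAD = 96

96 ms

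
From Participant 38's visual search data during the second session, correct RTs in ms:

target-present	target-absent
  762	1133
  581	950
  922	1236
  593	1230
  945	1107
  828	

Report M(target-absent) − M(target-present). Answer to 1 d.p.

359.4 ms

M(target-present) = 4631/6 = 771.833
M(target-absent) = 5656/5 = 1131.200
Difference = 1131.200 − 771.833 = 359.367 ms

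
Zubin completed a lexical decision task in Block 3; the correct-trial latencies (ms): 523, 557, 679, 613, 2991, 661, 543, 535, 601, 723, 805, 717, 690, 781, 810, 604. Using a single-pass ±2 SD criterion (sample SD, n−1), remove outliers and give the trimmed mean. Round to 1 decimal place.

n = 16, ΣRT = 12833, M = 802.062
Σ(x−M)² = 5244816.94; s = √(5244816.94/15) = 591.316
Cutoffs: 802.062 ± 2·591.316 → [-380.6, 1984.7]
Outside: 2991 → excluded.
Retained (n=15): Σ = 9842, mean = 9842/15 = 656.133

656.1 ms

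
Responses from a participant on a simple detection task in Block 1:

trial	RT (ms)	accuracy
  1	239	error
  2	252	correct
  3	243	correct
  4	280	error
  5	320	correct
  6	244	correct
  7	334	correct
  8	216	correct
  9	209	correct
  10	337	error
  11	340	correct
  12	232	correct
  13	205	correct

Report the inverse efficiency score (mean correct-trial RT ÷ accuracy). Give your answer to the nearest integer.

Correct trials (n=10): 252, 243, 320, 244, 334, 216, 209, 340, 232, 205
Mean correct RT = 2595/10 = 259.5000 ms
Proportion correct = 10/13
IES = 259.5000 / (10/13) = 337.350 ms

337 ms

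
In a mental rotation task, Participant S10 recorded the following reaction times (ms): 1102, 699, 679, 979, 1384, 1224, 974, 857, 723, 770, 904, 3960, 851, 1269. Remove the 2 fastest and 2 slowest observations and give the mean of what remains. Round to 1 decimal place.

Sorted: 679, 699, 723, 770, 851, 857, 904, 974, 979, 1102, 1224, 1269, 1384, 3960
Drop lowest 2 (679, 699) and highest 2 (1384, 3960)
Remaining (n=10): Σ = 9653, mean = 9653/10 = 965.300

965.3 ms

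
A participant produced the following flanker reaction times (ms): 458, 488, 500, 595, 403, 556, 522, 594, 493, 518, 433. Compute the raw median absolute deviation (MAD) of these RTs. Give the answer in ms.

42 ms

Sorted: 403, 433, 458, 488, 493, 500, 518, 522, 556, 594, 595 → median = 500
|x − 500|: 42, 12, 0, 95, 97, 56, 22, 94, 7, 18, 67
Sorted deviations: 0, 7, 12, 18, 22, 42, 56, 67, 94, 95, 97 → MAD = 42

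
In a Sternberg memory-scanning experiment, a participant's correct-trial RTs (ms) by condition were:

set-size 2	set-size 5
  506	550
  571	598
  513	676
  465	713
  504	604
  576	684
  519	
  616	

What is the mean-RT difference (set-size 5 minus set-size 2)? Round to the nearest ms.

M(set-size 2) = 4270/8 = 533.750
M(set-size 5) = 3825/6 = 637.500
Difference = 637.500 − 533.750 = 103.750 ms

104 ms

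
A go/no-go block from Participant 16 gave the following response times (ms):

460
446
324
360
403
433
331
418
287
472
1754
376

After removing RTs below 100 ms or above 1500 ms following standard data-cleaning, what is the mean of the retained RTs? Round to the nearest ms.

392 ms

Excluded: 1754
Retained (n=11): Σ = 4310
Mean = 4310/11 = 391.8182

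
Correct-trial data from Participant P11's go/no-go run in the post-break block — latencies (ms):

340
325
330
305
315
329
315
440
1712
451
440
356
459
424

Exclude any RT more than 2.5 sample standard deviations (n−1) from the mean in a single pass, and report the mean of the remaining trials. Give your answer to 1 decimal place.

n = 14, ΣRT = 6541, M = 467.214
Σ(x−M)² = 1712530.36; s = √(1712530.36/13) = 362.951
Cutoffs: 467.214 ± 2.5·362.951 → [-440.2, 1374.6]
Outside: 1712 → excluded.
Retained (n=13): Σ = 4829, mean = 4829/13 = 371.462

371.5 ms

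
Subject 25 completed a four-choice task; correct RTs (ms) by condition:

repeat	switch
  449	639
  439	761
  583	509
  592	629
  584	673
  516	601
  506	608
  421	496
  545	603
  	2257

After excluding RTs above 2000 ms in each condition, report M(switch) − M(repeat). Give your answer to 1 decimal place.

switch: exclude 2257
M(repeat) = 4635/9 = 515.000
M(switch) = 5519/9 = 613.222
Difference = 613.222 − 515.000 = 98.222 ms

98.2 ms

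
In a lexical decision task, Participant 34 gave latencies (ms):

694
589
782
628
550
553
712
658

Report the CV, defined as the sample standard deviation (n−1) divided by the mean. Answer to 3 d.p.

0.127

n = 8, Σ = 5166, M = 645.7500
Σ(x−M)² = 46737.500; s = √(46737.500/7) = 81.7116
CV = 81.7116 / 645.7500 = 0.12654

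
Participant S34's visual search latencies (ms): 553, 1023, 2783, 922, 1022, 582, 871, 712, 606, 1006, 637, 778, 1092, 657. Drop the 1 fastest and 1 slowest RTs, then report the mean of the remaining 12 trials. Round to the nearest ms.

826 ms

Sorted: 553, 582, 606, 637, 657, 712, 778, 871, 922, 1006, 1022, 1023, 1092, 2783
Drop lowest 1 (553) and highest 1 (2783)
Remaining (n=12): Σ = 9908, mean = 9908/12 = 825.667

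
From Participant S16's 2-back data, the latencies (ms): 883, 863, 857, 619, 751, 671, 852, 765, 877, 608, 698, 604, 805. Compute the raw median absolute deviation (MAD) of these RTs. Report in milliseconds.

Sorted: 604, 608, 619, 671, 698, 751, 765, 805, 852, 857, 863, 877, 883 → median = 765
|x − 765|: 118, 98, 92, 146, 14, 94, 87, 0, 112, 157, 67, 161, 40
Sorted deviations: 0, 14, 40, 67, 87, 92, 94, 98, 112, 118, 146, 157, 161 → MAD = 94

94 ms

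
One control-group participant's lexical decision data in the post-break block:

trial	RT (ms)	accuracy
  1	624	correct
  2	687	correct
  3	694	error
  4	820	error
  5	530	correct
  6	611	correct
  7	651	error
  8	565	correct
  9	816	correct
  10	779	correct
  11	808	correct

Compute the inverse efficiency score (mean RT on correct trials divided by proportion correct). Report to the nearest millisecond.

Correct trials (n=8): 624, 687, 530, 611, 565, 816, 779, 808
Mean correct RT = 5420/8 = 677.5000 ms
Proportion correct = 8/11
IES = 677.5000 / (8/11) = 931.562 ms

932 ms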